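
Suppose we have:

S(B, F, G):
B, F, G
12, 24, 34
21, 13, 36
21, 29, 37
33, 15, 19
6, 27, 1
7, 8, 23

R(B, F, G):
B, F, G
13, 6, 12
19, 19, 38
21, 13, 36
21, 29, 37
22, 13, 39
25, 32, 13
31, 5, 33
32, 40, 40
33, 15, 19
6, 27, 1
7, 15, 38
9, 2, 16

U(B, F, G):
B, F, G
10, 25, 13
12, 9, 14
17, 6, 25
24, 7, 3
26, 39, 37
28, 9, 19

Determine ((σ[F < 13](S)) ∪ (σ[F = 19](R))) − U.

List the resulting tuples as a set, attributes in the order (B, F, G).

Selection F < 13: {(7, 8, 23)}
Selection F = 19: {(19, 19, 38)}
Taking the union: {(19, 19, 38), (7, 8, 23)}
Taking the difference: {(19, 19, 38), (7, 8, 23)}

{(19, 19, 38), (7, 8, 23)}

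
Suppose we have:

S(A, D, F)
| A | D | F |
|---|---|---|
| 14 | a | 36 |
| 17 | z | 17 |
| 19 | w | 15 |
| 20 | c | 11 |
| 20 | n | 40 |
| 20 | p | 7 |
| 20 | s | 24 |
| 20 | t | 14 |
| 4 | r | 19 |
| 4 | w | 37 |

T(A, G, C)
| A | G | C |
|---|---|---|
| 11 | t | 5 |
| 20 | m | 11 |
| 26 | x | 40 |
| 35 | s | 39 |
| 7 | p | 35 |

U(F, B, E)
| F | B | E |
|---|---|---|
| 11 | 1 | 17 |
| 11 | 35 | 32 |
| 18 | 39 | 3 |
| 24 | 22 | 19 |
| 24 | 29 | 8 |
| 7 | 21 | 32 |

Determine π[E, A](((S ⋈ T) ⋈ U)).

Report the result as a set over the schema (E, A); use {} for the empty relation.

Natural join on A: {(20, c, 11, m, 11), (20, n, 40, m, 11), (20, p, 7, m, 11), (20, s, 24, m, 11), (20, t, 14, m, 11)}
Natural join on F: {(20, c, 11, m, 11, 1, 17), (20, c, 11, m, 11, 35, 32), (20, p, 7, m, 11, 21, 32), (20, s, 24, m, 11, 22, 19), (20, s, 24, m, 11, 29, 8)}
Keep only column(s) E, A (1 duplicate(s) eliminated): {(17, 20), (19, 20), (32, 20), (8, 20)}

{(17, 20), (19, 20), (32, 20), (8, 20)}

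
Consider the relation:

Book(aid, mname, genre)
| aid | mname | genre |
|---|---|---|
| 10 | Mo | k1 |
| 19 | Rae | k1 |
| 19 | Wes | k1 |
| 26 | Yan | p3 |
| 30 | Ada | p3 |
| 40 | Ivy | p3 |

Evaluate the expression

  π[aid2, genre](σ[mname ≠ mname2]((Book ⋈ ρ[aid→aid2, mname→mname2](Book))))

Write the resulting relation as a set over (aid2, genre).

{(10, k1), (19, k1), (26, p3), (30, p3), (40, p3)}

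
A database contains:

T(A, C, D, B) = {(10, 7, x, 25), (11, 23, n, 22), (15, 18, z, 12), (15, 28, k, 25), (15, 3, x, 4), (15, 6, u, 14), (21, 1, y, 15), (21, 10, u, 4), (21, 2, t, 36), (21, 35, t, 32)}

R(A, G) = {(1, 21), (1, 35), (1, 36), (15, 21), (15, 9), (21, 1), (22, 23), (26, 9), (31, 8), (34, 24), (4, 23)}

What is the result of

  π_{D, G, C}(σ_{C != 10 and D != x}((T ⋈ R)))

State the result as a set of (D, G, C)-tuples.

{(k, 21, 28), (k, 9, 28), (t, 1, 2), (t, 1, 35), (u, 21, 6), (u, 9, 6), (y, 1, 1), (z, 21, 18), (z, 9, 18)}

Joining T and R on A yields {(15, 18, z, 12, 21), (15, 18, z, 12, 9), (15, 28, k, 25, 21), (15, 28, k, 25, 9), (15, 3, x, 4, 21), (15, 3, x, 4, 9), (15, 6, u, 14, 21), (15, 6, u, 14, 9), (21, 1, y, 15, 1), (21, 10, u, 4, 1), (21, 2, t, 36, 1), (21, 35, t, 32, 1)}.
σ[C != 10 and D != x]: keep tuples satisfying C != 10 and D != x → {(15, 18, z, 12, 21), (15, 18, z, 12, 9), (15, 28, k, 25, 21), (15, 28, k, 25, 9), (15, 6, u, 14, 21), (15, 6, u, 14, 9), (21, 1, y, 15, 1), (21, 2, t, 36, 1), (21, 35, t, 32, 1)}
Projecting to D, G, C: {(k, 21, 28), (k, 9, 28), (t, 1, 2), (t, 1, 35), (u, 21, 6), (u, 9, 6), (y, 1, 1), (z, 21, 18), (z, 9, 18)}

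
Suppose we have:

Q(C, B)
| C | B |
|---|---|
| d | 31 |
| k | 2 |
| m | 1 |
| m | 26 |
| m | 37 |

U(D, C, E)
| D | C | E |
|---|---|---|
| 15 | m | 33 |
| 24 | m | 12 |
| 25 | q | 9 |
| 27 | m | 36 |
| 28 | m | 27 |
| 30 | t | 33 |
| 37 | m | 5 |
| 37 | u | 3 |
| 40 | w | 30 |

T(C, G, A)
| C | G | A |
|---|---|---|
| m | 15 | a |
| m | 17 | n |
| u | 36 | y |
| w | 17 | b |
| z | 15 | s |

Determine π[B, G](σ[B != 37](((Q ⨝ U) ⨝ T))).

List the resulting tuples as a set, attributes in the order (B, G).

Q ⋈ U (natural join on C): {(m, 1, 15, 33), (m, 1, 24, 12), (m, 1, 27, 36), (m, 1, 28, 27), (m, 1, 37, 5), (m, 26, 15, 33), (m, 26, 24, 12), (m, 26, 27, 36), (m, 26, 28, 27), (m, 26, 37, 5), (m, 37, 15, 33), (m, 37, 24, 12), (m, 37, 27, 36), (m, 37, 28, 27), (m, 37, 37, 5)}
(Q ⨝ U) ⋈ T (natural join on C): {(m, 1, 15, 33, 15, a), (m, 1, 15, 33, 17, n), (m, 1, 24, 12, 15, a), (m, 1, 24, 12, 17, n), (m, 1, 27, 36, 15, a), (m, 1, 27, 36, 17, n), (m, 1, 28, 27, 15, a), (m, 1, 28, 27, 17, n), (m, 1, 37, 5, 15, a), (m, 1, 37, 5, 17, n), (m, 26, 15, 33, 15, a), (m, 26, 15, 33, 17, n), (m, 26, 24, 12, 15, a), (m, 26, 24, 12, 17, n), (m, 26, 27, 36, 15, a), (m, 26, 27, 36, 17, n), (m, 26, 28, 27, 15, a), (m, 26, 28, 27, 17, n), (m, 26, 37, 5, 15, a), (m, 26, 37, 5, 17, n), (m, 37, 15, 33, 15, a), (m, 37, 15, 33, 17, n), (m, 37, 24, 12, 15, a), (m, 37, 24, 12, 17, n), (m, 37, 27, 36, 15, a), (m, 37, 27, 36, 17, n), (m, 37, 28, 27, 15, a), (m, 37, 28, 27, 17, n), (m, 37, 37, 5, 15, a), (m, 37, 37, 5, 17, n)}
σ[B != 37]: keep tuples satisfying B != 37 → {(m, 1, 15, 33, 15, a), (m, 1, 15, 33, 17, n), (m, 1, 24, 12, 15, a), (m, 1, 24, 12, 17, n), (m, 1, 27, 36, 15, a), (m, 1, 27, 36, 17, n), (m, 1, 28, 27, 15, a), (m, 1, 28, 27, 17, n), (m, 1, 37, 5, 15, a), (m, 1, 37, 5, 17, n), (m, 26, 15, 33, 15, a), (m, 26, 15, 33, 17, n), (m, 26, 24, 12, 15, a), (m, 26, 24, 12, 17, n), (m, 26, 27, 36, 15, a), (m, 26, 27, 36, 17, n), (m, 26, 28, 27, 15, a), (m, 26, 28, 27, 17, n), (m, 26, 37, 5, 15, a), (m, 26, 37, 5, 17, n)}
π_{B, G} gives {(1, 15), (1, 17), (26, 15), (26, 17)} (16 duplicate(s) eliminated).

{(1, 15), (1, 17), (26, 15), (26, 17)}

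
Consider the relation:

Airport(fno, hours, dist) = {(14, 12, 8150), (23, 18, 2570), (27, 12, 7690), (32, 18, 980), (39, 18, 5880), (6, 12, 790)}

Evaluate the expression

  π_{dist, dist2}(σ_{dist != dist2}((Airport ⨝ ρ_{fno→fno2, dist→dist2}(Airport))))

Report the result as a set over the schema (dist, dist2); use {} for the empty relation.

{(2570, 5880), (2570, 980), (5880, 2570), (5880, 980), (7690, 790), (7690, 8150), (790, 7690), (790, 8150), (8150, 7690), (8150, 790), (980, 2570), (980, 5880)}

ρ[fno→fno2, dist→dist2]: schema becomes (fno2, hours, dist2); tuples unchanged.
Natural join on hours: {(14, 12, 8150, 14, 8150), (14, 12, 8150, 27, 7690), (14, 12, 8150, 6, 790), (23, 18, 2570, 23, 2570), (23, 18, 2570, 32, 980), (23, 18, 2570, 39, 5880), (27, 12, 7690, 14, 8150), (27, 12, 7690, 27, 7690), (27, 12, 7690, 6, 790), (32, 18, 980, 23, 2570), (32, 18, 980, 32, 980), (32, 18, 980, 39, 5880), (39, 18, 5880, 23, 2570), (39, 18, 5880, 32, 980), (39, 18, 5880, 39, 5880), (6, 12, 790, 14, 8150), (6, 12, 790, 27, 7690), (6, 12, 790, 6, 790)}
σ[dist != dist2]: keep tuples satisfying dist != dist2 → {(14, 12, 8150, 27, 7690), (14, 12, 8150, 6, 790), (23, 18, 2570, 32, 980), (23, 18, 2570, 39, 5880), (27, 12, 7690, 14, 8150), (27, 12, 7690, 6, 790), (32, 18, 980, 23, 2570), (32, 18, 980, 39, 5880), (39, 18, 5880, 23, 2570), (39, 18, 5880, 32, 980), (6, 12, 790, 14, 8150), (6, 12, 790, 27, 7690)}
Keep only column(s) dist, dist2: {(2570, 5880), (2570, 980), (5880, 2570), (5880, 980), (7690, 790), (7690, 8150), (790, 7690), (790, 8150), (8150, 7690), (8150, 790), (980, 2570), (980, 5880)}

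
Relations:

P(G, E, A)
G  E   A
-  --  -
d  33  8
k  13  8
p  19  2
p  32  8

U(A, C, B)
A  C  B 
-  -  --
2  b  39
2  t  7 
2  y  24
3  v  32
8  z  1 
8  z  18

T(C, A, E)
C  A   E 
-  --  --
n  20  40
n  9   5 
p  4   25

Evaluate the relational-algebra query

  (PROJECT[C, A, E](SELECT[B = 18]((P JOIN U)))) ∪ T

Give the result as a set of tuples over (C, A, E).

P ⋈ U (natural join on A): {(d, 33, 8, z, 1), (d, 33, 8, z, 18), (k, 13, 8, z, 1), (k, 13, 8, z, 18), (p, 19, 2, b, 39), (p, 19, 2, t, 7), (p, 19, 2, y, 24), (p, 32, 8, z, 1), (p, 32, 8, z, 18)}
Filtering on B = 18 leaves {(d, 33, 8, z, 18), (k, 13, 8, z, 18), (p, 32, 8, z, 18)}.
π[C, A, E]: project onto (C, A, E) → {(z, 8, 13), (z, 8, 32), (z, 8, 33)}
Taking the union: {(n, 20, 40), (n, 9, 5), (p, 4, 25), (z, 8, 13), (z, 8, 32), (z, 8, 33)}

{(n, 20, 40), (n, 9, 5), (p, 4, 25), (z, 8, 13), (z, 8, 32), (z, 8, 33)}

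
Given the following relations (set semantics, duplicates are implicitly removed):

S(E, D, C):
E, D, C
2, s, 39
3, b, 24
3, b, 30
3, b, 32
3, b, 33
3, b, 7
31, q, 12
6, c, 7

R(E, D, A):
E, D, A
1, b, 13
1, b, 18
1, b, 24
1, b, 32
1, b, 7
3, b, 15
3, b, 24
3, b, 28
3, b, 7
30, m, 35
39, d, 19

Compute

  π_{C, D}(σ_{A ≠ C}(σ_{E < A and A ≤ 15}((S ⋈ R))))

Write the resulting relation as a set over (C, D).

{(24, b), (30, b), (32, b), (33, b), (7, b)}

Natural join on E, D: {(3, b, 24, 15), (3, b, 24, 24), (3, b, 24, 28), (3, b, 24, 7), (3, b, 30, 15), (3, b, 30, 24), (3, b, 30, 28), (3, b, 30, 7), (3, b, 32, 15), (3, b, 32, 24), (3, b, 32, 28), (3, b, 32, 7), (3, b, 33, 15), (3, b, 33, 24), (3, b, 33, 28), (3, b, 33, 7), (3, b, 7, 15), (3, b, 7, 24), (3, b, 7, 28), (3, b, 7, 7)}
Apply σ_{E < A and A ≤ 15}; surviving tuples: {(3, b, 24, 15), (3, b, 24, 7), (3, b, 30, 15), (3, b, 30, 7), (3, b, 32, 15), (3, b, 32, 7), (3, b, 33, 15), (3, b, 33, 7), (3, b, 7, 15), (3, b, 7, 7)}
Apply σ_{A ≠ C}; surviving tuples: {(3, b, 24, 15), (3, b, 24, 7), (3, b, 30, 15), (3, b, 30, 7), (3, b, 32, 15), (3, b, 32, 7), (3, b, 33, 15), (3, b, 33, 7), (3, b, 7, 15)}
π[C, D]: project onto (C, D) (4 duplicate(s) eliminated) → {(24, b), (30, b), (32, b), (33, b), (7, b)}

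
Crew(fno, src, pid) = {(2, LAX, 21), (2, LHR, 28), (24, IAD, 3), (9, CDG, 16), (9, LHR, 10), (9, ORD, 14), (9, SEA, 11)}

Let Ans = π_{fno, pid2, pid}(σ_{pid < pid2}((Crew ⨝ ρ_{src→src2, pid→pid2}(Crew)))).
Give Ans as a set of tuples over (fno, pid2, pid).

ρ[src→src2, pid→pid2]: schema becomes (fno, src2, pid2); tuples unchanged.
Joining Crew and ρ_{src→src2, pid→pid2}(Crew) on fno yields {(2, LAX, 21, LAX, 21), (2, LAX, 21, LHR, 28), (2, LHR, 28, LAX, 21), (2, LHR, 28, LHR, 28), (24, IAD, 3, IAD, 3), (9, CDG, 16, CDG, 16), (9, CDG, 16, LHR, 10), (9, CDG, 16, ORD, 14), (9, CDG, 16, SEA, 11), (9, LHR, 10, CDG, 16), (9, LHR, 10, LHR, 10), (9, LHR, 10, ORD, 14), (9, LHR, 10, SEA, 11), (9, ORD, 14, CDG, 16), (9, ORD, 14, LHR, 10), (9, ORD, 14, ORD, 14), (9, ORD, 14, SEA, 11), (9, SEA, 11, CDG, 16), (9, SEA, 11, LHR, 10), (9, SEA, 11, ORD, 14), (9, SEA, 11, SEA, 11)}.
Apply σ_{pid < pid2}; surviving tuples: {(2, LAX, 21, LHR, 28), (9, LHR, 10, CDG, 16), (9, LHR, 10, ORD, 14), (9, LHR, 10, SEA, 11), (9, ORD, 14, CDG, 16), (9, SEA, 11, CDG, 16), (9, SEA, 11, ORD, 14)}
Projecting to fno, pid2, pid: {(2, 28, 21), (9, 11, 10), (9, 14, 10), (9, 14, 11), (9, 16, 10), (9, 16, 11), (9, 16, 14)}

{(2, 28, 21), (9, 11, 10), (9, 14, 10), (9, 14, 11), (9, 16, 10), (9, 16, 11), (9, 16, 14)}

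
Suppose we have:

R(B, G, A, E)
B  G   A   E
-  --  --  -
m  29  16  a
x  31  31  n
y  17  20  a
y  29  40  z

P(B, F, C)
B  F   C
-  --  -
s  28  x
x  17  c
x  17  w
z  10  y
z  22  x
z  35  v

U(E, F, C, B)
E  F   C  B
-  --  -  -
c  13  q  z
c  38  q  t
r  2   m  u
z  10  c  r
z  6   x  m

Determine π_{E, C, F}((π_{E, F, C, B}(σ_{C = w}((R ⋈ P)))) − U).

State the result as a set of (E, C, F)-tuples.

Natural join on B: {(x, 31, 31, n, 17, c), (x, 31, 31, n, 17, w)}
Filtering on C = w leaves {(x, 31, 31, n, 17, w)}.
Keep only column(s) E, F, C, B: {(n, 17, w, x)}
Difference: {(n, 17, w, x)} with {(c, 13, q, z), (c, 38, q, t), (r, 2, m, u), (z, 10, c, r), (z, 6, x, m)} → {(n, 17, w, x)}
Keep only column(s) E, C, F: {(n, w, 17)}

{(n, w, 17)}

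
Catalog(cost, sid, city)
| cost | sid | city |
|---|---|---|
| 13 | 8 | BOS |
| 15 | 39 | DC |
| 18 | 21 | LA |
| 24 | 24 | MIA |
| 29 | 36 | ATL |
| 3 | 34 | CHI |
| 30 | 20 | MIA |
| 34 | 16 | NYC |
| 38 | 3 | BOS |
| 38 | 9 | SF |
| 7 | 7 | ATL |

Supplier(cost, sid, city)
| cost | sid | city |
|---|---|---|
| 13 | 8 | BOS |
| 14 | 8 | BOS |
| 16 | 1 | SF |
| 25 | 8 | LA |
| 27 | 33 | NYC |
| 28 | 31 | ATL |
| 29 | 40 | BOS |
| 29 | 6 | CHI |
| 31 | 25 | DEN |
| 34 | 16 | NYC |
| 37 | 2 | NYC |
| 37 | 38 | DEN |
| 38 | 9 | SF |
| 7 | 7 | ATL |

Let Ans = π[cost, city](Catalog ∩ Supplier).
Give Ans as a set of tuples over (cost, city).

Intersection: {(13, 8, BOS), (15, 39, DC), (18, 21, LA), (24, 24, MIA), (29, 36, ATL), (3, 34, CHI), (30, 20, MIA), (34, 16, NYC), (38, 3, BOS), (38, 9, SF), (7, 7, ATL)} with {(13, 8, BOS), (14, 8, BOS), (16, 1, SF), (25, 8, LA), (27, 33, NYC), (28, 31, ATL), (29, 40, BOS), (29, 6, CHI), (31, 25, DEN), (34, 16, NYC), (37, 2, NYC), (37, 38, DEN), (38, 9, SF), (7, 7, ATL)} → {(13, 8, BOS), (34, 16, NYC), (38, 9, SF), (7, 7, ATL)}
Projecting to cost, city: {(13, BOS), (34, NYC), (38, SF), (7, ATL)}

{(13, BOS), (34, NYC), (38, SF), (7, ATL)}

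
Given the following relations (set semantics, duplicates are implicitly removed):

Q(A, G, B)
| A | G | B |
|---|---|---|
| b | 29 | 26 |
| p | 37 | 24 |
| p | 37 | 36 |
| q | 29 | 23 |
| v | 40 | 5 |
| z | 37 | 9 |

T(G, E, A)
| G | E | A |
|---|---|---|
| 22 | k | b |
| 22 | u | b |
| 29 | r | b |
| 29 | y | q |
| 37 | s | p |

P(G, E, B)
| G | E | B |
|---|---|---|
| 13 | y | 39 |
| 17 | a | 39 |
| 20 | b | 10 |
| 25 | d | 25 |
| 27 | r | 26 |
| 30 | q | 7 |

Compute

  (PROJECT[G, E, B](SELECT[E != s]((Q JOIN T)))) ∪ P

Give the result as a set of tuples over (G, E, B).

{(13, y, 39), (17, a, 39), (20, b, 10), (25, d, 25), (27, r, 26), (29, r, 26), (29, y, 23), (30, q, 7)}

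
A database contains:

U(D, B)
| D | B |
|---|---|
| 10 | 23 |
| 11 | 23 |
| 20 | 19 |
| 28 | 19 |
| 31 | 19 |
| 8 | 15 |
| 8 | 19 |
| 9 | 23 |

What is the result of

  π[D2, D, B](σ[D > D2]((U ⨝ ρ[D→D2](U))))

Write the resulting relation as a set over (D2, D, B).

{(10, 11, 23), (20, 28, 19), (20, 31, 19), (28, 31, 19), (8, 20, 19), (8, 28, 19), (8, 31, 19), (9, 10, 23), (9, 11, 23)}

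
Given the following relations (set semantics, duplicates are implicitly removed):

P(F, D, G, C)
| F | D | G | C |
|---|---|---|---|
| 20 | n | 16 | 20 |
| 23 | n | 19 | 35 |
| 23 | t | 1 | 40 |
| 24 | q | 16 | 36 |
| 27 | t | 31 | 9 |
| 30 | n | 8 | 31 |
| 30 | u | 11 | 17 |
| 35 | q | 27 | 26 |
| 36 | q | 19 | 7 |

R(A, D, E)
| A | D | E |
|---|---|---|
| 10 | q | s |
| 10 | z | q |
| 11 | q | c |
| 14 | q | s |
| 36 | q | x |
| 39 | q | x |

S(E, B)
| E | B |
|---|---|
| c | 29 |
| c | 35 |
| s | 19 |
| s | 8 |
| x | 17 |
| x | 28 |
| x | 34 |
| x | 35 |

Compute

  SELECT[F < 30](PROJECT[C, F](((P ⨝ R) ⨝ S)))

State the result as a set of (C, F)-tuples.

{(36, 24)}

P ⋈ R (natural join on D): {(24, q, 16, 36, 10, s), (24, q, 16, 36, 11, c), (24, q, 16, 36, 14, s), (24, q, 16, 36, 36, x), (24, q, 16, 36, 39, x), (35, q, 27, 26, 10, s), (35, q, 27, 26, 11, c), (35, q, 27, 26, 14, s), (35, q, 27, 26, 36, x), (35, q, 27, 26, 39, x), (36, q, 19, 7, 10, s), (36, q, 19, 7, 11, c), (36, q, 19, 7, 14, s), (36, q, 19, 7, 36, x), (36, q, 19, 7, 39, x)}
(P ⨝ R) ⋈ S (natural join on E): {(24, q, 16, 36, 10, s, 19), (24, q, 16, 36, 10, s, 8), (24, q, 16, 36, 11, c, 29), (24, q, 16, 36, 11, c, 35), (24, q, 16, 36, 14, s, 19), (24, q, 16, 36, 14, s, 8), (24, q, 16, 36, 36, x, 17), (24, q, 16, 36, 36, x, 28), (24, q, 16, 36, 36, x, 34), (24, q, 16, 36, 36, x, 35), (24, q, 16, 36, 39, x, 17), (24, q, 16, 36, 39, x, 28), (24, q, 16, 36, 39, x, 34), (24, q, 16, 36, 39, x, 35), (35, q, 27, 26, 10, s, 19), (35, q, 27, 26, 10, s, 8), (35, q, 27, 26, 11, c, 29), (35, q, 27, 26, 11, c, 35), (35, q, 27, 26, 14, s, 19), (35, q, 27, 26, 14, s, 8), (35, q, 27, 26, 36, x, 17), (35, q, 27, 26, 36, x, 28), (35, q, 27, 26, 36, x, 34), (35, q, 27, 26, 36, x, 35), (35, q, 27, 26, 39, x, 17), (35, q, 27, 26, 39, x, 28), (35, q, 27, 26, 39, x, 34), (35, q, 27, 26, 39, x, 35), (36, q, 19, 7, 10, s, 19), (36, q, 19, 7, 10, s, 8), (36, q, 19, 7, 11, c, 29), (36, q, 19, 7, 11, c, 35), (36, q, 19, 7, 14, s, 19), (36, q, 19, 7, 14, s, 8), (36, q, 19, 7, 36, x, 17), (36, q, 19, 7, 36, x, 28), (36, q, 19, 7, 36, x, 34), (36, q, 19, 7, 36, x, 35), (36, q, 19, 7, 39, x, 17), (36, q, 19, 7, 39, x, 28), (36, q, 19, 7, 39, x, 34), (36, q, 19, 7, 39, x, 35)}
Projecting to C, F (39 duplicate(s) eliminated): {(26, 35), (36, 24), (7, 36)}
Filtering on F < 30 leaves {(36, 24)}.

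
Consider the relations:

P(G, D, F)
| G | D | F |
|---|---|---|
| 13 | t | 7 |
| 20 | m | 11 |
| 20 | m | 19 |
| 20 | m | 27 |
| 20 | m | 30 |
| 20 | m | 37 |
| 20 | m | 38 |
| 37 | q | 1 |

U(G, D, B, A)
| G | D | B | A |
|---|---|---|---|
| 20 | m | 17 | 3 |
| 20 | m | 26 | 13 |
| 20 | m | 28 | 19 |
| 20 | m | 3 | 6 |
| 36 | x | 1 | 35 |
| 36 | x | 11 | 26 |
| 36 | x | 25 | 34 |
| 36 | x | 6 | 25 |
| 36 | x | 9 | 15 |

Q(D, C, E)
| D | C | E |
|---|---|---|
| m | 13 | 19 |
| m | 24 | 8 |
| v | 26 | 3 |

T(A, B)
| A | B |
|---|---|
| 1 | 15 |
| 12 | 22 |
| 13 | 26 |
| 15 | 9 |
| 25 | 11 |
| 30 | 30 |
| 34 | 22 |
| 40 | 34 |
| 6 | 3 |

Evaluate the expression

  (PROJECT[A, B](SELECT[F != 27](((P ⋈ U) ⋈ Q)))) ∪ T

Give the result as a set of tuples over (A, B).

{(1, 15), (12, 22), (13, 26), (15, 9), (19, 28), (25, 11), (3, 17), (30, 30), (34, 22), (40, 34), (6, 3)}

Natural join on G, D: {(20, m, 11, 17, 3), (20, m, 11, 26, 13), (20, m, 11, 28, 19), (20, m, 11, 3, 6), (20, m, 19, 17, 3), (20, m, 19, 26, 13), (20, m, 19, 28, 19), (20, m, 19, 3, 6), (20, m, 27, 17, 3), (20, m, 27, 26, 13), (20, m, 27, 28, 19), (20, m, 27, 3, 6), (20, m, 30, 17, 3), (20, m, 30, 26, 13), (20, m, 30, 28, 19), (20, m, 30, 3, 6), (20, m, 37, 17, 3), (20, m, 37, 26, 13), (20, m, 37, 28, 19), (20, m, 37, 3, 6), (20, m, 38, 17, 3), (20, m, 38, 26, 13), (20, m, 38, 28, 19), (20, m, 38, 3, 6)}
Natural join on D: {(20, m, 11, 17, 3, 13, 19), (20, m, 11, 17, 3, 24, 8), (20, m, 11, 26, 13, 13, 19), (20, m, 11, 26, 13, 24, 8), (20, m, 11, 28, 19, 13, 19), (20, m, 11, 28, 19, 24, 8), (20, m, 11, 3, 6, 13, 19), (20, m, 11, 3, 6, 24, 8), (20, m, 19, 17, 3, 13, 19), (20, m, 19, 17, 3, 24, 8), (20, m, 19, 26, 13, 13, 19), (20, m, 19, 26, 13, 24, 8), (20, m, 19, 28, 19, 13, 19), (20, m, 19, 28, 19, 24, 8), (20, m, 19, 3, 6, 13, 19), (20, m, 19, 3, 6, 24, 8), (20, m, 27, 17, 3, 13, 19), (20, m, 27, 17, 3, 24, 8), (20, m, 27, 26, 13, 13, 19), (20, m, 27, 26, 13, 24, 8), (20, m, 27, 28, 19, 13, 19), (20, m, 27, 28, 19, 24, 8), (20, m, 27, 3, 6, 13, 19), (20, m, 27, 3, 6, 24, 8), (20, m, 30, 17, 3, 13, 19), (20, m, 30, 17, 3, 24, 8), (20, m, 30, 26, 13, 13, 19), (20, m, 30, 26, 13, 24, 8), (20, m, 30, 28, 19, 13, 19), (20, m, 30, 28, 19, 24, 8), (20, m, 30, 3, 6, 13, 19), (20, m, 30, 3, 6, 24, 8), (20, m, 37, 17, 3, 13, 19), (20, m, 37, 17, 3, 24, 8), (20, m, 37, 26, 13, 13, 19), (20, m, 37, 26, 13, 24, 8), (20, m, 37, 28, 19, 13, 19), (20, m, 37, 28, 19, 24, 8), (20, m, 37, 3, 6, 13, 19), (20, m, 37, 3, 6, 24, 8), (20, m, 38, 17, 3, 13, 19), (20, m, 38, 17, 3, 24, 8), (20, m, 38, 26, 13, 13, 19), (20, m, 38, 26, 13, 24, 8), (20, m, 38, 28, 19, 13, 19), (20, m, 38, 28, 19, 24, 8), (20, m, 38, 3, 6, 13, 19), (20, m, 38, 3, 6, 24, 8)}
Apply σ_{F != 27}; surviving tuples: {(20, m, 11, 17, 3, 13, 19), (20, m, 11, 17, 3, 24, 8), (20, m, 11, 26, 13, 13, 19), (20, m, 11, 26, 13, 24, 8), (20, m, 11, 28, 19, 13, 19), (20, m, 11, 28, 19, 24, 8), (20, m, 11, 3, 6, 13, 19), (20, m, 11, 3, 6, 24, 8), (20, m, 19, 17, 3, 13, 19), (20, m, 19, 17, 3, 24, 8), (20, m, 19, 26, 13, 13, 19), (20, m, 19, 26, 13, 24, 8), (20, m, 19, 28, 19, 13, 19), (20, m, 19, 28, 19, 24, 8), (20, m, 19, 3, 6, 13, 19), (20, m, 19, 3, 6, 24, 8), (20, m, 30, 17, 3, 13, 19), (20, m, 30, 17, 3, 24, 8), (20, m, 30, 26, 13, 13, 19), (20, m, 30, 26, 13, 24, 8), (20, m, 30, 28, 19, 13, 19), (20, m, 30, 28, 19, 24, 8), (20, m, 30, 3, 6, 13, 19), (20, m, 30, 3, 6, 24, 8), (20, m, 37, 17, 3, 13, 19), (20, m, 37, 17, 3, 24, 8), (20, m, 37, 26, 13, 13, 19), (20, m, 37, 26, 13, 24, 8), (20, m, 37, 28, 19, 13, 19), (20, m, 37, 28, 19, 24, 8), (20, m, 37, 3, 6, 13, 19), (20, m, 37, 3, 6, 24, 8), (20, m, 38, 17, 3, 13, 19), (20, m, 38, 17, 3, 24, 8), (20, m, 38, 26, 13, 13, 19), (20, m, 38, 26, 13, 24, 8), (20, m, 38, 28, 19, 13, 19), (20, m, 38, 28, 19, 24, 8), (20, m, 38, 3, 6, 13, 19), (20, m, 38, 3, 6, 24, 8)}
Keep only column(s) A, B (36 duplicate(s) eliminated): {(13, 26), (19, 28), (3, 17), (6, 3)}
Taking the union: {(1, 15), (12, 22), (13, 26), (15, 9), (19, 28), (25, 11), (3, 17), (30, 30), (34, 22), (40, 34), (6, 3)}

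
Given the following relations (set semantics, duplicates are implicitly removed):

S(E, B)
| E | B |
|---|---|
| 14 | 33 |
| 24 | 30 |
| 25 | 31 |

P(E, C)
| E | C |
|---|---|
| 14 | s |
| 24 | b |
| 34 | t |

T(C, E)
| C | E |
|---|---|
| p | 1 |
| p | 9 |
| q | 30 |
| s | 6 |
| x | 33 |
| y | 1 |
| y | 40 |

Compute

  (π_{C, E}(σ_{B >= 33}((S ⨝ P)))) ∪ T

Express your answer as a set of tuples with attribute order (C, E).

{(p, 1), (p, 9), (q, 30), (s, 14), (s, 6), (x, 33), (y, 1), (y, 40)}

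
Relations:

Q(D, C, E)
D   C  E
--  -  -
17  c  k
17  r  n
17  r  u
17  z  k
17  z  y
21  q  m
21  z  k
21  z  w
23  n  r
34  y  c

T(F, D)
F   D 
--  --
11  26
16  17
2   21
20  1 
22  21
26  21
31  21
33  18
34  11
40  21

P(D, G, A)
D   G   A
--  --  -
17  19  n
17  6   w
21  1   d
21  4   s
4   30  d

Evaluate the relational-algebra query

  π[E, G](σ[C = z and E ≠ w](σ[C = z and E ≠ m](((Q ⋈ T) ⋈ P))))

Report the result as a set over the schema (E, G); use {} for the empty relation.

Natural join on D: {(17, c, k, 16), (17, r, n, 16), (17, r, u, 16), (17, z, k, 16), (17, z, y, 16), (21, q, m, 2), (21, q, m, 22), (21, q, m, 26), (21, q, m, 31), (21, q, m, 40), (21, z, k, 2), (21, z, k, 22), (21, z, k, 26), (21, z, k, 31), (21, z, k, 40), (21, z, w, 2), (21, z, w, 22), (21, z, w, 26), (21, z, w, 31), (21, z, w, 40)}
Natural join on D: {(17, c, k, 16, 19, n), (17, c, k, 16, 6, w), (17, r, n, 16, 19, n), (17, r, n, 16, 6, w), (17, r, u, 16, 19, n), (17, r, u, 16, 6, w), (17, z, k, 16, 19, n), (17, z, k, 16, 6, w), (17, z, y, 16, 19, n), (17, z, y, 16, 6, w), (21, q, m, 2, 1, d), (21, q, m, 2, 4, s), (21, q, m, 22, 1, d), (21, q, m, 22, 4, s), (21, q, m, 26, 1, d), (21, q, m, 26, 4, s), (21, q, m, 31, 1, d), (21, q, m, 31, 4, s), (21, q, m, 40, 1, d), (21, q, m, 40, 4, s), (21, z, k, 2, 1, d), (21, z, k, 2, 4, s), (21, z, k, 22, 1, d), (21, z, k, 22, 4, s), (21, z, k, 26, 1, d), (21, z, k, 26, 4, s), (21, z, k, 31, 1, d), (21, z, k, 31, 4, s), (21, z, k, 40, 1, d), (21, z, k, 40, 4, s), (21, z, w, 2, 1, d), (21, z, w, 2, 4, s), (21, z, w, 22, 1, d), (21, z, w, 22, 4, s), (21, z, w, 26, 1, d), (21, z, w, 26, 4, s), (21, z, w, 31, 1, d), (21, z, w, 31, 4, s), (21, z, w, 40, 1, d), (21, z, w, 40, 4, s)}
Filtering on C = z and E ≠ m leaves {(17, z, k, 16, 19, n), (17, z, k, 16, 6, w), (17, z, y, 16, 19, n), (17, z, y, 16, 6, w), (21, z, k, 2, 1, d), (21, z, k, 2, 4, s), (21, z, k, 22, 1, d), (21, z, k, 22, 4, s), (21, z, k, 26, 1, d), (21, z, k, 26, 4, s), (21, z, k, 31, 1, d), (21, z, k, 31, 4, s), (21, z, k, 40, 1, d), (21, z, k, 40, 4, s), (21, z, w, 2, 1, d), (21, z, w, 2, 4, s), (21, z, w, 22, 1, d), (21, z, w, 22, 4, s), (21, z, w, 26, 1, d), (21, z, w, 26, 4, s), (21, z, w, 31, 1, d), (21, z, w, 31, 4, s), (21, z, w, 40, 1, d), (21, z, w, 40, 4, s)}.
Filtering on C = z and E ≠ w leaves {(17, z, k, 16, 19, n), (17, z, k, 16, 6, w), (17, z, y, 16, 19, n), (17, z, y, 16, 6, w), (21, z, k, 2, 1, d), (21, z, k, 2, 4, s), (21, z, k, 22, 1, d), (21, z, k, 22, 4, s), (21, z, k, 26, 1, d), (21, z, k, 26, 4, s), (21, z, k, 31, 1, d), (21, z, k, 31, 4, s), (21, z, k, 40, 1, d), (21, z, k, 40, 4, s)}.
π[E, G]: project onto (E, G) (8 duplicate(s) eliminated) → {(k, 1), (k, 19), (k, 4), (k, 6), (y, 19), (y, 6)}

{(k, 1), (k, 19), (k, 4), (k, 6), (y, 19), (y, 6)}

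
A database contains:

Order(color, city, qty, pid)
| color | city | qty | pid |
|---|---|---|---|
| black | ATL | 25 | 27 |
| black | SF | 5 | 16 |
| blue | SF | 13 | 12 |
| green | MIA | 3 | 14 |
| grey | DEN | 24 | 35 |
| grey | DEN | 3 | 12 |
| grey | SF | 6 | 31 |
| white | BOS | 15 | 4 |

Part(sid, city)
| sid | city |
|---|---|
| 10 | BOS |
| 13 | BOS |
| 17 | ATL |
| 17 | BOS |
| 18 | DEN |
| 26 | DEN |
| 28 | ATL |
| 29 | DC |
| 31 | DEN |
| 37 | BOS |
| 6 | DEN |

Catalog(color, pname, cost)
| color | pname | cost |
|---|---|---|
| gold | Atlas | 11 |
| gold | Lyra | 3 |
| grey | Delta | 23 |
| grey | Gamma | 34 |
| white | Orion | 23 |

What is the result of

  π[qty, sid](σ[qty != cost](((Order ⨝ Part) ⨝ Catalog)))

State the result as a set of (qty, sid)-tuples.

{(15, 10), (15, 13), (15, 17), (15, 37), (24, 18), (24, 26), (24, 31), (24, 6), (3, 18), (3, 26), (3, 31), (3, 6)}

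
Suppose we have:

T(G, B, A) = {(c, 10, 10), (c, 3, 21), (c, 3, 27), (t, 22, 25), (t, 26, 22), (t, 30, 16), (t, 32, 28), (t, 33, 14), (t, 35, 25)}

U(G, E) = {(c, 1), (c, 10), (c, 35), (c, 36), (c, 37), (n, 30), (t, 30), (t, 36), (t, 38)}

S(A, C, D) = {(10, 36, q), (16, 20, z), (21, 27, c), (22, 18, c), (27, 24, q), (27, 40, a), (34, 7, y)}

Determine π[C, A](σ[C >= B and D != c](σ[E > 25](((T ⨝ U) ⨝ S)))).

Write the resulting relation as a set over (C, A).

T ⋈ U (natural join on G): {(c, 10, 10, 1), (c, 10, 10, 10), (c, 10, 10, 35), (c, 10, 10, 36), (c, 10, 10, 37), (c, 3, 21, 1), (c, 3, 21, 10), (c, 3, 21, 35), (c, 3, 21, 36), (c, 3, 21, 37), (c, 3, 27, 1), (c, 3, 27, 10), (c, 3, 27, 35), (c, 3, 27, 36), (c, 3, 27, 37), (t, 22, 25, 30), (t, 22, 25, 36), (t, 22, 25, 38), (t, 26, 22, 30), (t, 26, 22, 36), (t, 26, 22, 38), (t, 30, 16, 30), (t, 30, 16, 36), (t, 30, 16, 38), (t, 32, 28, 30), (t, 32, 28, 36), (t, 32, 28, 38), (t, 33, 14, 30), (t, 33, 14, 36), (t, 33, 14, 38), (t, 35, 25, 30), (t, 35, 25, 36), (t, 35, 25, 38)}
(T ⨝ U) ⋈ S (natural join on A): {(c, 10, 10, 1, 36, q), (c, 10, 10, 10, 36, q), (c, 10, 10, 35, 36, q), (c, 10, 10, 36, 36, q), (c, 10, 10, 37, 36, q), (c, 3, 21, 1, 27, c), (c, 3, 21, 10, 27, c), (c, 3, 21, 35, 27, c), (c, 3, 21, 36, 27, c), (c, 3, 21, 37, 27, c), (c, 3, 27, 1, 24, q), (c, 3, 27, 1, 40, a), (c, 3, 27, 10, 24, q), (c, 3, 27, 10, 40, a), (c, 3, 27, 35, 24, q), (c, 3, 27, 35, 40, a), (c, 3, 27, 36, 24, q), (c, 3, 27, 36, 40, a), (c, 3, 27, 37, 24, q), (c, 3, 27, 37, 40, a), (t, 26, 22, 30, 18, c), (t, 26, 22, 36, 18, c), (t, 26, 22, 38, 18, c), (t, 30, 16, 30, 20, z), (t, 30, 16, 36, 20, z), (t, 30, 16, 38, 20, z)}
Apply σ_{E > 25}; surviving tuples: {(c, 10, 10, 35, 36, q), (c, 10, 10, 36, 36, q), (c, 10, 10, 37, 36, q), (c, 3, 21, 35, 27, c), (c, 3, 21, 36, 27, c), (c, 3, 21, 37, 27, c), (c, 3, 27, 35, 24, q), (c, 3, 27, 35, 40, a), (c, 3, 27, 36, 24, q), (c, 3, 27, 36, 40, a), (c, 3, 27, 37, 24, q), (c, 3, 27, 37, 40, a), (t, 26, 22, 30, 18, c), (t, 26, 22, 36, 18, c), (t, 26, 22, 38, 18, c), (t, 30, 16, 30, 20, z), (t, 30, 16, 36, 20, z), (t, 30, 16, 38, 20, z)}
Apply σ_{C >= B and D != c}; surviving tuples: {(c, 10, 10, 35, 36, q), (c, 10, 10, 36, 36, q), (c, 10, 10, 37, 36, q), (c, 3, 27, 35, 24, q), (c, 3, 27, 35, 40, a), (c, 3, 27, 36, 24, q), (c, 3, 27, 36, 40, a), (c, 3, 27, 37, 24, q), (c, 3, 27, 37, 40, a)}
π[C, A]: project onto (C, A) (6 duplicate(s) eliminated) → {(24, 27), (36, 10), (40, 27)}

{(24, 27), (36, 10), (40, 27)}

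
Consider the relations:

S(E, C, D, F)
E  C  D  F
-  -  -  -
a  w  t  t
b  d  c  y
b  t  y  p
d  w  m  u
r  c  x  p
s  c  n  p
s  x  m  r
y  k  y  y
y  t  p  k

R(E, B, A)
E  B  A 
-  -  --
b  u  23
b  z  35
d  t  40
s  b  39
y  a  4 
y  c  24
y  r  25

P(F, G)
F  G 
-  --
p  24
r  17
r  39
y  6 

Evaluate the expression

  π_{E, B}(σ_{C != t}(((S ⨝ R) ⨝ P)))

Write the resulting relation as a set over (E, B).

{(b, u), (b, z), (s, b), (y, a), (y, c), (y, r)}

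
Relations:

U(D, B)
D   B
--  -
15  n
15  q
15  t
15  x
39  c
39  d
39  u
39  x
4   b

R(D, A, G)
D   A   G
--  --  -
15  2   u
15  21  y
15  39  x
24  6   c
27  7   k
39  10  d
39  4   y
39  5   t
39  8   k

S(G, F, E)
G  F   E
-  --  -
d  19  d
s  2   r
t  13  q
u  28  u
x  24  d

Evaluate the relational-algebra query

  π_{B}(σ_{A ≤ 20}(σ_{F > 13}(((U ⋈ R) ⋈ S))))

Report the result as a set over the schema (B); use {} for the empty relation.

{c, d, n, q, t, u, x}

Natural join on D: {(15, n, 2, u), (15, n, 21, y), (15, n, 39, x), (15, q, 2, u), (15, q, 21, y), (15, q, 39, x), (15, t, 2, u), (15, t, 21, y), (15, t, 39, x), (15, x, 2, u), (15, x, 21, y), (15, x, 39, x), (39, c, 10, d), (39, c, 4, y), (39, c, 5, t), (39, c, 8, k), (39, d, 10, d), (39, d, 4, y), (39, d, 5, t), (39, d, 8, k), (39, u, 10, d), (39, u, 4, y), (39, u, 5, t), (39, u, 8, k), (39, x, 10, d), (39, x, 4, y), (39, x, 5, t), (39, x, 8, k)}
Natural join on G: {(15, n, 2, u, 28, u), (15, n, 39, x, 24, d), (15, q, 2, u, 28, u), (15, q, 39, x, 24, d), (15, t, 2, u, 28, u), (15, t, 39, x, 24, d), (15, x, 2, u, 28, u), (15, x, 39, x, 24, d), (39, c, 10, d, 19, d), (39, c, 5, t, 13, q), (39, d, 10, d, 19, d), (39, d, 5, t, 13, q), (39, u, 10, d, 19, d), (39, u, 5, t, 13, q), (39, x, 10, d, 19, d), (39, x, 5, t, 13, q)}
Filtering on F > 13 leaves {(15, n, 2, u, 28, u), (15, n, 39, x, 24, d), (15, q, 2, u, 28, u), (15, q, 39, x, 24, d), (15, t, 2, u, 28, u), (15, t, 39, x, 24, d), (15, x, 2, u, 28, u), (15, x, 39, x, 24, d), (39, c, 10, d, 19, d), (39, d, 10, d, 19, d), (39, u, 10, d, 19, d), (39, x, 10, d, 19, d)}.
Filtering on A ≤ 20 leaves {(15, n, 2, u, 28, u), (15, q, 2, u, 28, u), (15, t, 2, u, 28, u), (15, x, 2, u, 28, u), (39, c, 10, d, 19, d), (39, d, 10, d, 19, d), (39, u, 10, d, 19, d), (39, x, 10, d, 19, d)}.
Keep only column(s) B (1 duplicate(s) eliminated): {c, d, n, q, t, u, x}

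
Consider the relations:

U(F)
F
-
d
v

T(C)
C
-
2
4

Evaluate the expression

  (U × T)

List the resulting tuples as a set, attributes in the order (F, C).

{(d, 2), (d, 4), (v, 2), (v, 4)}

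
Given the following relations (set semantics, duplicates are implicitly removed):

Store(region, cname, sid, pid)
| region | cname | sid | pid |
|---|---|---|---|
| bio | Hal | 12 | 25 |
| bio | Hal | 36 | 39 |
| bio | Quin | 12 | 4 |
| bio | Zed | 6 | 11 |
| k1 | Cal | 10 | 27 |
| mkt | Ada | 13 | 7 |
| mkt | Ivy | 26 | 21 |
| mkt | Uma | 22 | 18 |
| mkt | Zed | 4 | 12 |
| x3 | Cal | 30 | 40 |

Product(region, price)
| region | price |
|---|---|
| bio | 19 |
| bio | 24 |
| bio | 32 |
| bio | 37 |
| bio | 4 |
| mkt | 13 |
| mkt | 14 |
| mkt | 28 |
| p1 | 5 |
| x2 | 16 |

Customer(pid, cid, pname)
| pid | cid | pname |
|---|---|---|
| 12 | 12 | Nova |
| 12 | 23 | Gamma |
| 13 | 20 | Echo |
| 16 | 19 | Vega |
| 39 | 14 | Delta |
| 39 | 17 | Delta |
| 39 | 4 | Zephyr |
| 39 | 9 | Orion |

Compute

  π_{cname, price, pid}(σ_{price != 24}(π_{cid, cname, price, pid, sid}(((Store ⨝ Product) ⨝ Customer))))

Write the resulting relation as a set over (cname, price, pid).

{(Hal, 19, 39), (Hal, 32, 39), (Hal, 37, 39), (Hal, 4, 39), (Zed, 13, 12), (Zed, 14, 12), (Zed, 28, 12)}

Natural join on region: {(bio, Hal, 12, 25, 19), (bio, Hal, 12, 25, 24), (bio, Hal, 12, 25, 32), (bio, Hal, 12, 25, 37), (bio, Hal, 12, 25, 4), (bio, Hal, 36, 39, 19), (bio, Hal, 36, 39, 24), (bio, Hal, 36, 39, 32), (bio, Hal, 36, 39, 37), (bio, Hal, 36, 39, 4), (bio, Quin, 12, 4, 19), (bio, Quin, 12, 4, 24), (bio, Quin, 12, 4, 32), (bio, Quin, 12, 4, 37), (bio, Quin, 12, 4, 4), (bio, Zed, 6, 11, 19), (bio, Zed, 6, 11, 24), (bio, Zed, 6, 11, 32), (bio, Zed, 6, 11, 37), (bio, Zed, 6, 11, 4), (mkt, Ada, 13, 7, 13), (mkt, Ada, 13, 7, 14), (mkt, Ada, 13, 7, 28), (mkt, Ivy, 26, 21, 13), (mkt, Ivy, 26, 21, 14), (mkt, Ivy, 26, 21, 28), (mkt, Uma, 22, 18, 13), (mkt, Uma, 22, 18, 14), (mkt, Uma, 22, 18, 28), (mkt, Zed, 4, 12, 13), (mkt, Zed, 4, 12, 14), (mkt, Zed, 4, 12, 28)}
Natural join on pid: {(bio, Hal, 36, 39, 19, 14, Delta), (bio, Hal, 36, 39, 19, 17, Delta), (bio, Hal, 36, 39, 19, 4, Zephyr), (bio, Hal, 36, 39, 19, 9, Orion), (bio, Hal, 36, 39, 24, 14, Delta), (bio, Hal, 36, 39, 24, 17, Delta), (bio, Hal, 36, 39, 24, 4, Zephyr), (bio, Hal, 36, 39, 24, 9, Orion), (bio, Hal, 36, 39, 32, 14, Delta), (bio, Hal, 36, 39, 32, 17, Delta), (bio, Hal, 36, 39, 32, 4, Zephyr), (bio, Hal, 36, 39, 32, 9, Orion), (bio, Hal, 36, 39, 37, 14, Delta), (bio, Hal, 36, 39, 37, 17, Delta), (bio, Hal, 36, 39, 37, 4, Zephyr), (bio, Hal, 36, 39, 37, 9, Orion), (bio, Hal, 36, 39, 4, 14, Delta), (bio, Hal, 36, 39, 4, 17, Delta), (bio, Hal, 36, 39, 4, 4, Zephyr), (bio, Hal, 36, 39, 4, 9, Orion), (mkt, Zed, 4, 12, 13, 12, Nova), (mkt, Zed, 4, 12, 13, 23, Gamma), (mkt, Zed, 4, 12, 14, 12, Nova), (mkt, Zed, 4, 12, 14, 23, Gamma), (mkt, Zed, 4, 12, 28, 12, Nova), (mkt, Zed, 4, 12, 28, 23, Gamma)}
Projecting to cid, cname, price, pid, sid: {(12, Zed, 13, 12, 4), (12, Zed, 14, 12, 4), (12, Zed, 28, 12, 4), (14, Hal, 19, 39, 36), (14, Hal, 24, 39, 36), (14, Hal, 32, 39, 36), (14, Hal, 37, 39, 36), (14, Hal, 4, 39, 36), (17, Hal, 19, 39, 36), (17, Hal, 24, 39, 36), (17, Hal, 32, 39, 36), (17, Hal, 37, 39, 36), (17, Hal, 4, 39, 36), (23, Zed, 13, 12, 4), (23, Zed, 14, 12, 4), (23, Zed, 28, 12, 4), (4, Hal, 19, 39, 36), (4, Hal, 24, 39, 36), (4, Hal, 32, 39, 36), (4, Hal, 37, 39, 36), (4, Hal, 4, 39, 36), (9, Hal, 19, 39, 36), (9, Hal, 24, 39, 36), (9, Hal, 32, 39, 36), (9, Hal, 37, 39, 36), (9, Hal, 4, 39, 36)}
Filtering on price != 24 leaves {(12, Zed, 13, 12, 4), (12, Zed, 14, 12, 4), (12, Zed, 28, 12, 4), (14, Hal, 19, 39, 36), (14, Hal, 32, 39, 36), (14, Hal, 37, 39, 36), (14, Hal, 4, 39, 36), (17, Hal, 19, 39, 36), (17, Hal, 32, 39, 36), (17, Hal, 37, 39, 36), (17, Hal, 4, 39, 36), (23, Zed, 13, 12, 4), (23, Zed, 14, 12, 4), (23, Zed, 28, 12, 4), (4, Hal, 19, 39, 36), (4, Hal, 32, 39, 36), (4, Hal, 37, 39, 36), (4, Hal, 4, 39, 36), (9, Hal, 19, 39, 36), (9, Hal, 32, 39, 36), (9, Hal, 37, 39, 36), (9, Hal, 4, 39, 36)}.
Projecting to cname, price, pid (15 duplicate(s) eliminated): {(Hal, 19, 39), (Hal, 32, 39), (Hal, 37, 39), (Hal, 4, 39), (Zed, 13, 12), (Zed, 14, 12), (Zed, 28, 12)}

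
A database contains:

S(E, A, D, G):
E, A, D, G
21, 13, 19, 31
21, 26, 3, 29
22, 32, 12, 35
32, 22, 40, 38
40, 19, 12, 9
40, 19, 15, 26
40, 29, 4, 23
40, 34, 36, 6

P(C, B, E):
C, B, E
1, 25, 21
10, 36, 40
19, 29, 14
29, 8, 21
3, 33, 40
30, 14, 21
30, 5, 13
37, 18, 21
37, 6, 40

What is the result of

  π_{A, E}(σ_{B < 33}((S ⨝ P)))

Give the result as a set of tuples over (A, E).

{(13, 21), (19, 40), (26, 21), (29, 40), (34, 40)}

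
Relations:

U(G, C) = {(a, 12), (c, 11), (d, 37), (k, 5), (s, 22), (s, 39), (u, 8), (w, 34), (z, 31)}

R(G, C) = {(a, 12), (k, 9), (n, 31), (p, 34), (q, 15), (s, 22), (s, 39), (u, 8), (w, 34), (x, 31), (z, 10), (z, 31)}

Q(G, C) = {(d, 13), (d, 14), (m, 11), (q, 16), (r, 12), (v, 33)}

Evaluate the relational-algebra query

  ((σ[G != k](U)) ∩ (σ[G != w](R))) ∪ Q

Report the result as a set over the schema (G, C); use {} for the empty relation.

{(a, 12), (d, 13), (d, 14), (m, 11), (q, 16), (r, 12), (s, 22), (s, 39), (u, 8), (v, 33), (z, 31)}

σ[G != k]: keep tuples satisfying G != k → {(a, 12), (c, 11), (d, 37), (s, 22), (s, 39), (u, 8), (w, 34), (z, 31)}
σ[G != w]: keep tuples satisfying G != w → {(a, 12), (k, 9), (n, 31), (p, 34), (q, 15), (s, 22), (s, 39), (u, 8), (x, 31), (z, 10), (z, 31)}
Set intersection of the two operands is {(a, 12), (s, 22), (s, 39), (u, 8), (z, 31)}.
Set union of the two operands is {(a, 12), (d, 13), (d, 14), (m, 11), (q, 16), (r, 12), (s, 22), (s, 39), (u, 8), (v, 33), (z, 31)}.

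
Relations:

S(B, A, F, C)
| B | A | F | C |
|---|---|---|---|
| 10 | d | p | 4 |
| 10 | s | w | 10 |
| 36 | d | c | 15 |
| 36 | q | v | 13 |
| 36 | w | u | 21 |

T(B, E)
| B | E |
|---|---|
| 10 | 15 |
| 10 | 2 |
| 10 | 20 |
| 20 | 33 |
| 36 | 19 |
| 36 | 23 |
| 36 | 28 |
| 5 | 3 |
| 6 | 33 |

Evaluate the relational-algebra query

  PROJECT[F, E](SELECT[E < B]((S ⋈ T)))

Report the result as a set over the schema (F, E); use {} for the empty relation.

{(c, 19), (c, 23), (c, 28), (p, 2), (u, 19), (u, 23), (u, 28), (v, 19), (v, 23), (v, 28), (w, 2)}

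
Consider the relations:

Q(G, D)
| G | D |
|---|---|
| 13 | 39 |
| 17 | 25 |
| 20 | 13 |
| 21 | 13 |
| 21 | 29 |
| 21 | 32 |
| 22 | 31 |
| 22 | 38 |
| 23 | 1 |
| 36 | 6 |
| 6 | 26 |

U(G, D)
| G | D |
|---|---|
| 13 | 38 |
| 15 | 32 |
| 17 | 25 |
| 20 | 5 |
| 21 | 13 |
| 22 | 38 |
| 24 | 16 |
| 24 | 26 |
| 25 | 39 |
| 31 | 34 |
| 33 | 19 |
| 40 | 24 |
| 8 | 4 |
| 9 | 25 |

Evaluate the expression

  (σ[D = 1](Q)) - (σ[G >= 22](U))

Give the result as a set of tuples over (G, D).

Filtering on D = 1 leaves {(23, 1)}.
Filtering on G >= 22 leaves {(22, 38), (24, 16), (24, 26), (25, 39), (31, 34), (33, 19), (40, 24)}.
Taking the difference: {(23, 1)}

{(23, 1)}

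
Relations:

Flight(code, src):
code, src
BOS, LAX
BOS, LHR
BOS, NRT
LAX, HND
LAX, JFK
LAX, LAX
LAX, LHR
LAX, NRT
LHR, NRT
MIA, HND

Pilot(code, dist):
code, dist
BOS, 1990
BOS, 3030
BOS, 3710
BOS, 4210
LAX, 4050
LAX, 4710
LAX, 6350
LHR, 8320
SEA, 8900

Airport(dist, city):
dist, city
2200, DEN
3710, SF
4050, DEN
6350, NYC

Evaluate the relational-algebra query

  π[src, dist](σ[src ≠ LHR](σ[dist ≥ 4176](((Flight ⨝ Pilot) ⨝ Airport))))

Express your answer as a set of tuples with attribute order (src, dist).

{(HND, 6350), (JFK, 6350), (LAX, 6350), (NRT, 6350)}

Natural join on code: {(BOS, LAX, 1990), (BOS, LAX, 3030), (BOS, LAX, 3710), (BOS, LAX, 4210), (BOS, LHR, 1990), (BOS, LHR, 3030), (BOS, LHR, 3710), (BOS, LHR, 4210), (BOS, NRT, 1990), (BOS, NRT, 3030), (BOS, NRT, 3710), (BOS, NRT, 4210), (LAX, HND, 4050), (LAX, HND, 4710), (LAX, HND, 6350), (LAX, JFK, 4050), (LAX, JFK, 4710), (LAX, JFK, 6350), (LAX, LAX, 4050), (LAX, LAX, 4710), (LAX, LAX, 6350), (LAX, LHR, 4050), (LAX, LHR, 4710), (LAX, LHR, 6350), (LAX, NRT, 4050), (LAX, NRT, 4710), (LAX, NRT, 6350), (LHR, NRT, 8320)}
Natural join on dist: {(BOS, LAX, 3710, SF), (BOS, LHR, 3710, SF), (BOS, NRT, 3710, SF), (LAX, HND, 4050, DEN), (LAX, HND, 6350, NYC), (LAX, JFK, 4050, DEN), (LAX, JFK, 6350, NYC), (LAX, LAX, 4050, DEN), (LAX, LAX, 6350, NYC), (LAX, LHR, 4050, DEN), (LAX, LHR, 6350, NYC), (LAX, NRT, 4050, DEN), (LAX, NRT, 6350, NYC)}
Filtering on dist ≥ 4176 leaves {(LAX, HND, 6350, NYC), (LAX, JFK, 6350, NYC), (LAX, LAX, 6350, NYC), (LAX, LHR, 6350, NYC), (LAX, NRT, 6350, NYC)}.
Filtering on src ≠ LHR leaves {(LAX, HND, 6350, NYC), (LAX, JFK, 6350, NYC), (LAX, LAX, 6350, NYC), (LAX, NRT, 6350, NYC)}.
Projecting to src, dist: {(HND, 6350), (JFK, 6350), (LAX, 6350), (NRT, 6350)}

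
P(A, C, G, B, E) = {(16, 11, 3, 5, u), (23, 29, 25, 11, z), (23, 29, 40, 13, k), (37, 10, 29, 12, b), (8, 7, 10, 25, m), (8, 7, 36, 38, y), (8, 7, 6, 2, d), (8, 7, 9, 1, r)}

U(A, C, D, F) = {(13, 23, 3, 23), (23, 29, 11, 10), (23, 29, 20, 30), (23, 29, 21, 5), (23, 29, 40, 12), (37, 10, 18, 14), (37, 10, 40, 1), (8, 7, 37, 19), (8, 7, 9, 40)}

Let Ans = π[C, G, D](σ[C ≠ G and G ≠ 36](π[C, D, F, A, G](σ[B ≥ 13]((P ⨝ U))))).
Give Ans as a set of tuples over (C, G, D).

Natural join on A, C: {(23, 29, 25, 11, z, 11, 10), (23, 29, 25, 11, z, 20, 30), (23, 29, 25, 11, z, 21, 5), (23, 29, 25, 11, z, 40, 12), (23, 29, 40, 13, k, 11, 10), (23, 29, 40, 13, k, 20, 30), (23, 29, 40, 13, k, 21, 5), (23, 29, 40, 13, k, 40, 12), (37, 10, 29, 12, b, 18, 14), (37, 10, 29, 12, b, 40, 1), (8, 7, 10, 25, m, 37, 19), (8, 7, 10, 25, m, 9, 40), (8, 7, 36, 38, y, 37, 19), (8, 7, 36, 38, y, 9, 40), (8, 7, 6, 2, d, 37, 19), (8, 7, 6, 2, d, 9, 40), (8, 7, 9, 1, r, 37, 19), (8, 7, 9, 1, r, 9, 40)}
Selection B ≥ 13: {(23, 29, 40, 13, k, 11, 10), (23, 29, 40, 13, k, 20, 30), (23, 29, 40, 13, k, 21, 5), (23, 29, 40, 13, k, 40, 12), (8, 7, 10, 25, m, 37, 19), (8, 7, 10, 25, m, 9, 40), (8, 7, 36, 38, y, 37, 19), (8, 7, 36, 38, y, 9, 40)}
Projecting to C, D, F, A, G: {(29, 11, 10, 23, 40), (29, 20, 30, 23, 40), (29, 21, 5, 23, 40), (29, 40, 12, 23, 40), (7, 37, 19, 8, 10), (7, 37, 19, 8, 36), (7, 9, 40, 8, 10), (7, 9, 40, 8, 36)}
Selection C ≠ G and G ≠ 36: {(29, 11, 10, 23, 40), (29, 20, 30, 23, 40), (29, 21, 5, 23, 40), (29, 40, 12, 23, 40), (7, 37, 19, 8, 10), (7, 9, 40, 8, 10)}
Projecting to C, G, D: {(29, 40, 11), (29, 40, 20), (29, 40, 21), (29, 40, 40), (7, 10, 37), (7, 10, 9)}

{(29, 40, 11), (29, 40, 20), (29, 40, 21), (29, 40, 40), (7, 10, 37), (7, 10, 9)}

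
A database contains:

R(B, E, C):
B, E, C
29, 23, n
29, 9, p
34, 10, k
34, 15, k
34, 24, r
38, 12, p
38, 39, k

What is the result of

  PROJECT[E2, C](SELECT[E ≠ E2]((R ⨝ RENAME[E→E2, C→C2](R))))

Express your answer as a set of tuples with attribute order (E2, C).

{(10, k), (10, r), (12, k), (15, k), (15, r), (23, p), (24, k), (39, p), (9, n)}

ρ[E→E2, C→C2]: schema becomes (B, E2, C2); tuples unchanged.
Joining R and RENAME[E→E2, C→C2](R) on B yields {(29, 23, n, 23, n), (29, 23, n, 9, p), (29, 9, p, 23, n), (29, 9, p, 9, p), (34, 10, k, 10, k), (34, 10, k, 15, k), (34, 10, k, 24, r), (34, 15, k, 10, k), (34, 15, k, 15, k), (34, 15, k, 24, r), (34, 24, r, 10, k), (34, 24, r, 15, k), (34, 24, r, 24, r), (38, 12, p, 12, p), (38, 12, p, 39, k), (38, 39, k, 12, p), (38, 39, k, 39, k)}.
σ[E ≠ E2]: keep tuples satisfying E ≠ E2 → {(29, 23, n, 9, p), (29, 9, p, 23, n), (34, 10, k, 15, k), (34, 10, k, 24, r), (34, 15, k, 10, k), (34, 15, k, 24, r), (34, 24, r, 10, k), (34, 24, r, 15, k), (38, 12, p, 39, k), (38, 39, k, 12, p)}
Projecting to E2, C (1 duplicate(s) eliminated): {(10, k), (10, r), (12, k), (15, k), (15, r), (23, p), (24, k), (39, p), (9, n)}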